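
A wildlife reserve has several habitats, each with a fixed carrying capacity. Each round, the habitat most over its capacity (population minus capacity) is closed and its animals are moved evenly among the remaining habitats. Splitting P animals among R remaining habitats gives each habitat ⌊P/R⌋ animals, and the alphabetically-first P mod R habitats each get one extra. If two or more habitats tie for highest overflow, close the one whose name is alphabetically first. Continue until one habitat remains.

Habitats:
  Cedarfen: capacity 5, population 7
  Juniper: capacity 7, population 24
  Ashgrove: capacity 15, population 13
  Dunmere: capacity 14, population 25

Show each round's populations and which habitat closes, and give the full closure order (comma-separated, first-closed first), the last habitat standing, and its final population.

Round 1: Ashgrove=13 Cedarfen=7 Dunmere=25 Juniper=24 → close Juniper (overflow 17)
  24÷3 = 8 each, +1 to first 0
Round 2: Ashgrove=21 Cedarfen=15 Dunmere=33 → close Dunmere (overflow 19)
  33÷2 = 16 each, +1 to first 1
Round 3: Ashgrove=38 Cedarfen=31 → close Cedarfen (overflow 26)
  31÷1 = 31 each, +1 to first 0

Closure order: Juniper, Dunmere, Cedarfen
Last habitat: Ashgrove with 69 animals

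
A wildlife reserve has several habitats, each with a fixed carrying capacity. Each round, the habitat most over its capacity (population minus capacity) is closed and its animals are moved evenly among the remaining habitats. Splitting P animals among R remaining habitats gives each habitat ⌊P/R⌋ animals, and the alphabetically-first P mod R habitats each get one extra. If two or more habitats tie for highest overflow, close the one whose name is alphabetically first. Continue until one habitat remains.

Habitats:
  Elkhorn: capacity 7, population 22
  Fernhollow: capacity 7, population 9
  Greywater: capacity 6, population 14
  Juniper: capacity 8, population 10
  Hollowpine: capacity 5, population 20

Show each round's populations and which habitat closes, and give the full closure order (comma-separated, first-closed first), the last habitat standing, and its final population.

Closure order: Elkhorn, Hollowpine, Greywater, Fernhollow
Last habitat: Juniper with 75 animals

Round 1: Elkhorn=22 Fernhollow=9 Greywater=14 Hollowpine=20 Juniper=10 → close Elkhorn (overflow 15)
  22÷4 = 5 each, +1 to first 2
Round 2: Fernhollow=15 Greywater=20 Hollowpine=25 Juniper=15 → close Hollowpine (overflow 20)
  25÷3 = 8 each, +1 to first 1
Round 3: Fernhollow=24 Greywater=28 Juniper=23 → close Greywater (overflow 22)
  28÷2 = 14 each, +1 to first 0
Round 4: Fernhollow=38 Juniper=37 → close Fernhollow (overflow 31)
  38÷1 = 38 each, +1 to first 0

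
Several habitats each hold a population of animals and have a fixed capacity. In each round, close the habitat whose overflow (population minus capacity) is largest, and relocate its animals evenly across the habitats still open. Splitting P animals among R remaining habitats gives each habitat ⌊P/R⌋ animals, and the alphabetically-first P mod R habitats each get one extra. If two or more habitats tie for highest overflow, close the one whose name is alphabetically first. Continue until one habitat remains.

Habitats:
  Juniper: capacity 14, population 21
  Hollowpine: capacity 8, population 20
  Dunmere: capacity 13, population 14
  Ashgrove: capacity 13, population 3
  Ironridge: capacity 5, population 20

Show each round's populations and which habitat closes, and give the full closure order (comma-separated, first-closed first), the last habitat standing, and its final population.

Closure order: Ironridge, Hollowpine, Juniper, Dunmere
Last habitat: Ashgrove with 78 animals

Round 1: Ashgrove=3 Dunmere=14 Hollowpine=20 Ironridge=20 Juniper=21 → close Ironridge (overflow 15)
  20÷4 = 5 each, +1 to first 0
Round 2: Ashgrove=8 Dunmere=19 Hollowpine=25 Juniper=26 → close Hollowpine (overflow 17)
  25÷3 = 8 each, +1 to first 1
Round 3: Ashgrove=17 Dunmere=27 Juniper=34 → close Juniper (overflow 20)
  34÷2 = 17 each, +1 to first 0
Round 4: Ashgrove=34 Dunmere=44 → close Dunmere (overflow 31)
  44÷1 = 44 each, +1 to first 0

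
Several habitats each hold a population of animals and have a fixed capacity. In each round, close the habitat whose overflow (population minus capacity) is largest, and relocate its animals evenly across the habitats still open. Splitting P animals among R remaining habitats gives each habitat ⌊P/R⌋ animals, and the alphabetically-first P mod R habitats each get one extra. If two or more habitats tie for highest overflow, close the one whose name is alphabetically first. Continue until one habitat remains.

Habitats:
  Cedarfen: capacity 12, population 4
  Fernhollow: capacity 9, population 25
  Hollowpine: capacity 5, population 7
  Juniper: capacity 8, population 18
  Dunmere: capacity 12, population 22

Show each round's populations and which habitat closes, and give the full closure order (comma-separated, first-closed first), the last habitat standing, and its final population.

Round 1: Cedarfen=4 Dunmere=22 Fernhollow=25 Hollowpine=7 Juniper=18 → close Fernhollow (overflow 16)
  25÷4 = 6 each, +1 to first 1
Round 2: Cedarfen=11 Dunmere=28 Hollowpine=13 Juniper=24 → close Dunmere (overflow 16)
  28÷3 = 9 each, +1 to first 1
Round 3: Cedarfen=21 Hollowpine=22 Juniper=33 → close Juniper (overflow 25)
  33÷2 = 16 each, +1 to first 1
Round 4: Cedarfen=38 Hollowpine=38 → close Hollowpine (overflow 33)
  38÷1 = 38 each, +1 to first 0

Closure order: Fernhollow, Dunmere, Juniper, Hollowpine
Last habitat: Cedarfen with 76 animals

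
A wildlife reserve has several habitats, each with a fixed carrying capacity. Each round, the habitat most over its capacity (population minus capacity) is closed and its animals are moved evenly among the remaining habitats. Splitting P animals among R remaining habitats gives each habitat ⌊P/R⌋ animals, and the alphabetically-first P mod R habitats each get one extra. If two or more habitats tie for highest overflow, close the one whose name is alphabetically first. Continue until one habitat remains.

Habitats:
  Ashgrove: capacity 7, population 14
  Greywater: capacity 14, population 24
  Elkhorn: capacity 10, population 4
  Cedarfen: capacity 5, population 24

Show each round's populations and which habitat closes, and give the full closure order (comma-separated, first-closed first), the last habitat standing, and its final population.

Closure order: Cedarfen, Greywater, Ashgrove
Last habitat: Elkhorn with 66 animals

Round 1: Ashgrove=14 Cedarfen=24 Elkhorn=4 Greywater=24 → close Cedarfen (overflow 19)
  24÷3 = 8 each, +1 to first 0
Round 2: Ashgrove=22 Elkhorn=12 Greywater=32 → close Greywater (overflow 18)
  32÷2 = 16 each, +1 to first 0
Round 3: Ashgrove=38 Elkhorn=28 → close Ashgrove (overflow 31)
  38÷1 = 38 each, +1 to first 0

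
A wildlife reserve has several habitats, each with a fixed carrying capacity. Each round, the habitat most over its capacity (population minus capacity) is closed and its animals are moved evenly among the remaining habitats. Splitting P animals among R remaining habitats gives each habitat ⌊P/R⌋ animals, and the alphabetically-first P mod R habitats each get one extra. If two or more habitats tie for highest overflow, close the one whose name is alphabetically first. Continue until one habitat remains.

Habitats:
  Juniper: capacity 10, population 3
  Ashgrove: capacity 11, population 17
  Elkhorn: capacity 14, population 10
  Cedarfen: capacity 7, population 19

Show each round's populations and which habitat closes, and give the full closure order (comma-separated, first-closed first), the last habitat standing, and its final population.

Round 1: Ashgrove=17 Cedarfen=19 Elkhorn=10 Juniper=3 → close Cedarfen (overflow 12)
  19÷3 = 6 each, +1 to first 1
Round 2: Ashgrove=24 Elkhorn=16 Juniper=9 → close Ashgrove (overflow 13)
  24÷2 = 12 each, +1 to first 0
Round 3: Elkhorn=28 Juniper=21 → close Elkhorn (overflow 14)
  28÷1 = 28 each, +1 to first 0

Closure order: Cedarfen, Ashgrove, Elkhorn
Last habitat: Juniper with 49 animals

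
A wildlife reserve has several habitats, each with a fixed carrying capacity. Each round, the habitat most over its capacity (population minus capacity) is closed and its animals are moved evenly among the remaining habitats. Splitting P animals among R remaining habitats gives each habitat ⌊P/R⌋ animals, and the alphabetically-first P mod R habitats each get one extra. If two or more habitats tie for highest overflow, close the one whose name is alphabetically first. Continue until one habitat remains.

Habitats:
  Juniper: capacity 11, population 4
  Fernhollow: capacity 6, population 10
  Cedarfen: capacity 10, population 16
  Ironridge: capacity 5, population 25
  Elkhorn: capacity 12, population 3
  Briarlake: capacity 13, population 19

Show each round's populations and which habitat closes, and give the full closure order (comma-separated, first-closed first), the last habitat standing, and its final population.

Round 1: Briarlake=19 Cedarfen=16 Elkhorn=3 Fernhollow=10 Ironridge=25 Juniper=4 → close Ironridge (overflow 20)
  25÷5 = 5 each, +1 to first 0
Round 2: Briarlake=24 Cedarfen=21 Elkhorn=8 Fernhollow=15 Juniper=9 → close Briarlake (overflow 11)
  24÷4 = 6 each, +1 to first 0
Round 3: Cedarfen=27 Elkhorn=14 Fernhollow=21 Juniper=15 → close Cedarfen (overflow 17)
  27÷3 = 9 each, +1 to first 0
Round 4: Elkhorn=23 Fernhollow=30 Juniper=24 → close Fernhollow (overflow 24)
  30÷2 = 15 each, +1 to first 0
Round 5: Elkhorn=38 Juniper=39 → close Juniper (overflow 28)
  39÷1 = 39 each, +1 to first 0

Closure order: Ironridge, Briarlake, Cedarfen, Fernhollow, Juniper
Last habitat: Elkhorn with 77 animals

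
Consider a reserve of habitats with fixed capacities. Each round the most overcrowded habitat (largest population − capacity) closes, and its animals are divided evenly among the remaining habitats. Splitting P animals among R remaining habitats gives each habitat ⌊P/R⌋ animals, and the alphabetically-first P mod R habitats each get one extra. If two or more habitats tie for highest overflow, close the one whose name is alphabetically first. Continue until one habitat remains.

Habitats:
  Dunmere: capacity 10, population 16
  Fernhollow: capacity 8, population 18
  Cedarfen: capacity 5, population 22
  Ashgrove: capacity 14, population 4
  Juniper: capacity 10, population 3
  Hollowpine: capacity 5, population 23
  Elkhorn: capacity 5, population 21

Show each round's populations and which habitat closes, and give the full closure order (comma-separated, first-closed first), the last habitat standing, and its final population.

Closure order: Hollowpine, Cedarfen, Elkhorn, Fernhollow, Dunmere, Ashgrove
Last habitat: Juniper with 107 animals

Round 1: Ashgrove=4 Cedarfen=22 Dunmere=16 Elkhorn=21 Fernhollow=18 Hollowpine=23 Juniper=3 → close Hollowpine (overflow 18)
  23÷6 = 3 each, +1 to first 5
Round 2: Ashgrove=8 Cedarfen=26 Dunmere=20 Elkhorn=25 Fernhollow=22 Juniper=6 → close Cedarfen (overflow 21)
  26÷5 = 5 each, +1 to first 1
Round 3: Ashgrove=14 Dunmere=25 Elkhorn=30 Fernhollow=27 Juniper=11 → close Elkhorn (overflow 25)
  30÷4 = 7 each, +1 to first 2
Round 4: Ashgrove=22 Dunmere=33 Fernhollow=34 Juniper=18 → close Fernhollow (overflow 26)
  34÷3 = 11 each, +1 to first 1
Round 5: Ashgrove=34 Dunmere=44 Juniper=29 → close Dunmere (overflow 34)
  44÷2 = 22 each, +1 to first 0
Round 6: Ashgrove=56 Juniper=51 → close Ashgrove (overflow 42)
  56÷1 = 56 each, +1 to first 0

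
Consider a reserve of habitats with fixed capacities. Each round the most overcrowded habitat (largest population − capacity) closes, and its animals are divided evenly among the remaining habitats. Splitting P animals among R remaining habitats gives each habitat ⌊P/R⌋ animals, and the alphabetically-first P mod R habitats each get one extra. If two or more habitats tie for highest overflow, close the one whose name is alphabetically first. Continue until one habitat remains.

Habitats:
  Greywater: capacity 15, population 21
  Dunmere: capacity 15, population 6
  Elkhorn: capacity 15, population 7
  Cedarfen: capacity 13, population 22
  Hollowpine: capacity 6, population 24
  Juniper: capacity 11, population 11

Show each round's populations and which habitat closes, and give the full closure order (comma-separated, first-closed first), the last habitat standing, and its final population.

Closure order: Hollowpine, Cedarfen, Greywater, Juniper, Elkhorn
Last habitat: Dunmere with 91 animals

Round 1: Cedarfen=22 Dunmere=6 Elkhorn=7 Greywater=21 Hollowpine=24 Juniper=11 → close Hollowpine (overflow 18)
  24÷5 = 4 each, +1 to first 4
Round 2: Cedarfen=27 Dunmere=11 Elkhorn=12 Greywater=26 Juniper=15 → close Cedarfen (overflow 14)
  27÷4 = 6 each, +1 to first 3
Round 3: Dunmere=18 Elkhorn=19 Greywater=33 Juniper=21 → close Greywater (overflow 18)
  33÷3 = 11 each, +1 to first 0
Round 4: Dunmere=29 Elkhorn=30 Juniper=32 → close Juniper (overflow 21)
  32÷2 = 16 each, +1 to first 0
Round 5: Dunmere=45 Elkhorn=46 → close Elkhorn (overflow 31)
  46÷1 = 46 each, +1 to first 0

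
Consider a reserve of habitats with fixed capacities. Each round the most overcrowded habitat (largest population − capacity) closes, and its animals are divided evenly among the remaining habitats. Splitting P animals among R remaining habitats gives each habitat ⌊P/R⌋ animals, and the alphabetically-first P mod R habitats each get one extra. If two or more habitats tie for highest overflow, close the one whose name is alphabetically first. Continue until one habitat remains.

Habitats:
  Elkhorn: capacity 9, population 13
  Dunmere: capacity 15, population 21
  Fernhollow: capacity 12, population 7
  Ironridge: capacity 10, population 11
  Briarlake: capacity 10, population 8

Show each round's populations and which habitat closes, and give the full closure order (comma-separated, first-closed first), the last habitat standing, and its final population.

Closure order: Dunmere, Elkhorn, Ironridge, Briarlake
Last habitat: Fernhollow with 60 animals

Round 1: Briarlake=8 Dunmere=21 Elkhorn=13 Fernhollow=7 Ironridge=11 → close Dunmere (overflow 6)
  21÷4 = 5 each, +1 to first 1
Round 2: Briarlake=14 Elkhorn=18 Fernhollow=12 Ironridge=16 → close Elkhorn (overflow 9)
  18÷3 = 6 each, +1 to first 0
Round 3: Briarlake=20 Fernhollow=18 Ironridge=22 → close Ironridge (overflow 12)
  22÷2 = 11 each, +1 to first 0
Round 4: Briarlake=31 Fernhollow=29 → close Briarlake (overflow 21)
  31÷1 = 31 each, +1 to first 0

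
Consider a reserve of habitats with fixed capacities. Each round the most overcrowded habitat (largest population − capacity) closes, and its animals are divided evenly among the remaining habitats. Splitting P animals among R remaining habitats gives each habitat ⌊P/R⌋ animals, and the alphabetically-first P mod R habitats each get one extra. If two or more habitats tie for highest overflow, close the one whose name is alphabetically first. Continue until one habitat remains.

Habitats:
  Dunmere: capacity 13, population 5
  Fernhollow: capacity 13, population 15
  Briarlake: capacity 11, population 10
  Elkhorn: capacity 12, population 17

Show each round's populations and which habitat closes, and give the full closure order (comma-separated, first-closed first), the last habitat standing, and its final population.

Round 1: Briarlake=10 Dunmere=5 Elkhorn=17 Fernhollow=15 → close Elkhorn (overflow 5)
  17÷3 = 5 each, +1 to first 2
Round 2: Briarlake=16 Dunmere=11 Fernhollow=20 → close Fernhollow (overflow 7)
  20÷2 = 10 each, +1 to first 0
Round 3: Briarlake=26 Dunmere=21 → close Briarlake (overflow 15)
  26÷1 = 26 each, +1 to first 0

Closure order: Elkhorn, Fernhollow, Briarlake
Last habitat: Dunmere with 47 animals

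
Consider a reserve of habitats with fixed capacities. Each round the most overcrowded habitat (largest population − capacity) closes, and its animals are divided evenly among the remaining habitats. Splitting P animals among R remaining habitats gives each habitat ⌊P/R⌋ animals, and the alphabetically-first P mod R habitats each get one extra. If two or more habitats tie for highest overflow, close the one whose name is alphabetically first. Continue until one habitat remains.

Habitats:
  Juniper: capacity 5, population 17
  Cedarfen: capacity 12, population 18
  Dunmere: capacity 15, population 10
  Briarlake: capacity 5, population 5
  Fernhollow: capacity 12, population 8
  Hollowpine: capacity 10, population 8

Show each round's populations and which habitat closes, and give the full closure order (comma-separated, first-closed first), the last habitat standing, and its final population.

Closure order: Juniper, Cedarfen, Briarlake, Hollowpine, Dunmere
Last habitat: Fernhollow with 66 animals

Round 1: Briarlake=5 Cedarfen=18 Dunmere=10 Fernhollow=8 Hollowpine=8 Juniper=17 → close Juniper (overflow 12)
  17÷5 = 3 each, +1 to first 2
Round 2: Briarlake=9 Cedarfen=22 Dunmere=13 Fernhollow=11 Hollowpine=11 → close Cedarfen (overflow 10)
  22÷4 = 5 each, +1 to first 2
Round 3: Briarlake=15 Dunmere=19 Fernhollow=16 Hollowpine=16 → close Briarlake (overflow 10)
  15÷3 = 5 each, +1 to first 0
Round 4: Dunmere=24 Fernhollow=21 Hollowpine=21 → close Hollowpine (overflow 11)
  21÷2 = 10 each, +1 to first 1
Round 5: Dunmere=35 Fernhollow=31 → close Dunmere (overflow 20)
  35÷1 = 35 each, +1 to first 0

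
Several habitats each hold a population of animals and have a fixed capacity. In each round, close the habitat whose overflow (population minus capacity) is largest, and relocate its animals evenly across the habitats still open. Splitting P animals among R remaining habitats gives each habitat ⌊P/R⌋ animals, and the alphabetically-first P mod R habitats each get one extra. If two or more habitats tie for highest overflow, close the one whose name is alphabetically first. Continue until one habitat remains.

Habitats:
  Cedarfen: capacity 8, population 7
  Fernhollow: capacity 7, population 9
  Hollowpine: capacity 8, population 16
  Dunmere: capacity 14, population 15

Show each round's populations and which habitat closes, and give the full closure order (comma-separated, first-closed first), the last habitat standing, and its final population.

Round 1: Cedarfen=7 Dunmere=15 Fernhollow=9 Hollowpine=16 → close Hollowpine (overflow 8)
  16÷3 = 5 each, +1 to first 1
Round 2: Cedarfen=13 Dunmere=20 Fernhollow=14 → close Fernhollow (overflow 7)
  14÷2 = 7 each, +1 to first 0
Round 3: Cedarfen=20 Dunmere=27 → close Dunmere (overflow 13)
  27÷1 = 27 each, +1 to first 0

Closure order: Hollowpine, Fernhollow, Dunmere
Last habitat: Cedarfen with 47 animals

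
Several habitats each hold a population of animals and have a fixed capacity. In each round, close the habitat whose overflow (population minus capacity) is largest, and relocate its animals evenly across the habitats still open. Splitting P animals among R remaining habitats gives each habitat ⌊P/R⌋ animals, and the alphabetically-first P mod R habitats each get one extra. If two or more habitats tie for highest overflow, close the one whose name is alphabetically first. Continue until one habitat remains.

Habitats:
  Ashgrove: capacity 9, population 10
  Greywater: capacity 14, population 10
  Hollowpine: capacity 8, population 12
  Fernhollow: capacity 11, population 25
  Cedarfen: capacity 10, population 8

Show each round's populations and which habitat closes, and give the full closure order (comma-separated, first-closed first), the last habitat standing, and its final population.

Round 1: Ashgrove=10 Cedarfen=8 Fernhollow=25 Greywater=10 Hollowpine=12 → close Fernhollow (overflow 14)
  25÷4 = 6 each, +1 to first 1
Round 2: Ashgrove=17 Cedarfen=14 Greywater=16 Hollowpine=18 → close Hollowpine (overflow 10)
  18÷3 = 6 each, +1 to first 0
Round 3: Ashgrove=23 Cedarfen=20 Greywater=22 → close Ashgrove (overflow 14)
  23÷2 = 11 each, +1 to first 1
Round 4: Cedarfen=32 Greywater=33 → close Cedarfen (overflow 22)
  32÷1 = 32 each, +1 to first 0

Closure order: Fernhollow, Hollowpine, Ashgrove, Cedarfen
Last habitat: Greywater with 65 animals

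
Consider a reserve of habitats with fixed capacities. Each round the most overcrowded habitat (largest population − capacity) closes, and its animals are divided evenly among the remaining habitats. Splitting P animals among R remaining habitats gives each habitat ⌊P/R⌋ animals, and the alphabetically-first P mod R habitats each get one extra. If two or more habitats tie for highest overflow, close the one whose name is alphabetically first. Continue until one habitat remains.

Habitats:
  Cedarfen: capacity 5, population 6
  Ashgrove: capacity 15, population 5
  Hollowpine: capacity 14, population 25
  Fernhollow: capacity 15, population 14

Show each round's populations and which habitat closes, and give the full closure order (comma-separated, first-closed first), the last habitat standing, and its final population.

Closure order: Hollowpine, Cedarfen, Fernhollow
Last habitat: Ashgrove with 50 animals

Round 1: Ashgrove=5 Cedarfen=6 Fernhollow=14 Hollowpine=25 → close Hollowpine (overflow 11)
  25÷3 = 8 each, +1 to first 1
Round 2: Ashgrove=14 Cedarfen=14 Fernhollow=22 → close Cedarfen (overflow 9)
  14÷2 = 7 each, +1 to first 0
Round 3: Ashgrove=21 Fernhollow=29 → close Fernhollow (overflow 14)
  29÷1 = 29 each, +1 to first 0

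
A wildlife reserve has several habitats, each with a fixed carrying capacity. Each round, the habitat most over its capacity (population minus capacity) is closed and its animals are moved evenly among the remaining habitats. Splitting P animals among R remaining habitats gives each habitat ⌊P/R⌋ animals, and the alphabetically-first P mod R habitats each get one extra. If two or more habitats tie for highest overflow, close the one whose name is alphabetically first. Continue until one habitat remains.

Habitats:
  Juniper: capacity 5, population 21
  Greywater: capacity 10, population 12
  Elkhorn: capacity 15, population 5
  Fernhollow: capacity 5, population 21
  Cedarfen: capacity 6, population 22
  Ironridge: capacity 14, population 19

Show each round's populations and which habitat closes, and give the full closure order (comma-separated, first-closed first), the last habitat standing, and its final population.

Closure order: Cedarfen, Fernhollow, Juniper, Ironridge, Greywater
Last habitat: Elkhorn with 100 animals

Round 1: Cedarfen=22 Elkhorn=5 Fernhollow=21 Greywater=12 Ironridge=19 Juniper=21 → close Cedarfen (overflow 16)
  22÷5 = 4 each, +1 to first 2
Round 2: Elkhorn=10 Fernhollow=26 Greywater=16 Ironridge=23 Juniper=25 → close Fernhollow (overflow 21)
  26÷4 = 6 each, +1 to first 2
Round 3: Elkhorn=17 Greywater=23 Ironridge=29 Juniper=31 → close Juniper (overflow 26)
  31÷3 = 10 each, +1 to first 1
Round 4: Elkhorn=28 Greywater=33 Ironridge=39 → close Ironridge (overflow 25)
  39÷2 = 19 each, +1 to first 1
Round 5: Elkhorn=48 Greywater=52 → close Greywater (overflow 42)
  52÷1 = 52 each, +1 to first 0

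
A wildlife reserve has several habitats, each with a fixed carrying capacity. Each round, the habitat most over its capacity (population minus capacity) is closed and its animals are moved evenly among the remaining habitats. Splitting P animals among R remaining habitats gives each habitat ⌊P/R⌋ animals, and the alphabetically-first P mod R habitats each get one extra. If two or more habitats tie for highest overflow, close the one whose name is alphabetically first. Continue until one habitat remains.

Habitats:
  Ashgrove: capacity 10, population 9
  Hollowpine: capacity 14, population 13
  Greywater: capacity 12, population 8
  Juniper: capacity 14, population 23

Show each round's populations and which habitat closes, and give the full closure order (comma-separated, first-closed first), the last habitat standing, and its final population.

Closure order: Juniper, Ashgrove, Hollowpine
Last habitat: Greywater with 53 animals

Round 1: Ashgrove=9 Greywater=8 Hollowpine=13 Juniper=23 → close Juniper (overflow 9)
  23÷3 = 7 each, +1 to first 2
Round 2: Ashgrove=17 Greywater=16 Hollowpine=20 → close Ashgrove (overflow 7)
  17÷2 = 8 each, +1 to first 1
Round 3: Greywater=25 Hollowpine=28 → close Hollowpine (overflow 14)
  28÷1 = 28 each, +1 to first 0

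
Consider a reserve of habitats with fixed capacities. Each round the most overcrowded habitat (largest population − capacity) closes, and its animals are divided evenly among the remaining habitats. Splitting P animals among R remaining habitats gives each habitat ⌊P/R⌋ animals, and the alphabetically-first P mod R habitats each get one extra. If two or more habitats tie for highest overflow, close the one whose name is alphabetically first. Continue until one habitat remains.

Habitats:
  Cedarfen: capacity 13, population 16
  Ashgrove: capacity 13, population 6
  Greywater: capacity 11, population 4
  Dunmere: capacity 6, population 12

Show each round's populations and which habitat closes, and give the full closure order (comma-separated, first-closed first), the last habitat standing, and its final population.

Closure order: Dunmere, Cedarfen, Ashgrove
Last habitat: Greywater with 38 animals

Round 1: Ashgrove=6 Cedarfen=16 Dunmere=12 Greywater=4 → close Dunmere (overflow 6)
  12÷3 = 4 each, +1 to first 0
Round 2: Ashgrove=10 Cedarfen=20 Greywater=8 → close Cedarfen (overflow 7)
  20÷2 = 10 each, +1 to first 0
Round 3: Ashgrove=20 Greywater=18 → close Ashgrove (overflow 7)
  20÷1 = 20 each, +1 to first 0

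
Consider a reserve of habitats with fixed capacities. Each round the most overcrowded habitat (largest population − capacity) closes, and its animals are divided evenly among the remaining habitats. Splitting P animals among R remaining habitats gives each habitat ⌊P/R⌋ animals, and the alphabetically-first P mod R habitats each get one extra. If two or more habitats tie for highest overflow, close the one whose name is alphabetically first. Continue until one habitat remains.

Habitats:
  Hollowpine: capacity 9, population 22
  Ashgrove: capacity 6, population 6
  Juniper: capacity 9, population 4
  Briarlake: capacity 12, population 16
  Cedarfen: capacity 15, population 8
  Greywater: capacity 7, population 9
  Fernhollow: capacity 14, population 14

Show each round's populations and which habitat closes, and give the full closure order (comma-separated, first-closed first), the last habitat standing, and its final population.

Round 1: Ashgrove=6 Briarlake=16 Cedarfen=8 Fernhollow=14 Greywater=9 Hollowpine=22 Juniper=4 → close Hollowpine (overflow 13)
  22÷6 = 3 each, +1 to first 4
Round 2: Ashgrove=10 Briarlake=20 Cedarfen=12 Fernhollow=18 Greywater=12 Juniper=7 → close Briarlake (overflow 8)
  20÷5 = 4 each, +1 to first 0
Round 3: Ashgrove=14 Cedarfen=16 Fernhollow=22 Greywater=16 Juniper=11 → close Greywater (overflow 9)
  16÷4 = 4 each, +1 to first 0
Round 4: Ashgrove=18 Cedarfen=20 Fernhollow=26 Juniper=15 → close Ashgrove (overflow 12)
  18÷3 = 6 each, +1 to first 0
Round 5: Cedarfen=26 Fernhollow=32 Juniper=21 → close Fernhollow (overflow 18)
  32÷2 = 16 each, +1 to first 0
Round 6: Cedarfen=42 Juniper=37 → close Juniper (overflow 28)
  37÷1 = 37 each, +1 to first 0

Closure order: Hollowpine, Briarlake, Greywater, Ashgrove, Fernhollow, Juniper
Last habitat: Cedarfen with 79 animals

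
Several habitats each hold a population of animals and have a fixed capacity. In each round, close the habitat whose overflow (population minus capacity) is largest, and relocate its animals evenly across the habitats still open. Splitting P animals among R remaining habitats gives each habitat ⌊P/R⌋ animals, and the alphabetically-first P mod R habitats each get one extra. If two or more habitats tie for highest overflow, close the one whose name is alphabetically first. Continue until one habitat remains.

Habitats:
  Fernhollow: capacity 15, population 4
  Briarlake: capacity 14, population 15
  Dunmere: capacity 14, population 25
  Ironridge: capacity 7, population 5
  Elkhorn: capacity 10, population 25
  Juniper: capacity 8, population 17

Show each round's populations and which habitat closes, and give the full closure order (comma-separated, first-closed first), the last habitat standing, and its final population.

Closure order: Elkhorn, Dunmere, Juniper, Briarlake, Ironridge
Last habitat: Fernhollow with 91 animals

Round 1: Briarlake=15 Dunmere=25 Elkhorn=25 Fernhollow=4 Ironridge=5 Juniper=17 → close Elkhorn (overflow 15)
  25÷5 = 5 each, +1 to first 0
Round 2: Briarlake=20 Dunmere=30 Fernhollow=9 Ironridge=10 Juniper=22 → close Dunmere (overflow 16)
  30÷4 = 7 each, +1 to first 2
Round 3: Briarlake=28 Fernhollow=17 Ironridge=17 Juniper=29 → close Juniper (overflow 21)
  29÷3 = 9 each, +1 to first 2
Round 4: Briarlake=38 Fernhollow=27 Ironridge=26 → close Briarlake (overflow 24)
  38÷2 = 19 each, +1 to first 0
Round 5: Fernhollow=46 Ironridge=45 → close Ironridge (overflow 38)
  45÷1 = 45 each, +1 to first 0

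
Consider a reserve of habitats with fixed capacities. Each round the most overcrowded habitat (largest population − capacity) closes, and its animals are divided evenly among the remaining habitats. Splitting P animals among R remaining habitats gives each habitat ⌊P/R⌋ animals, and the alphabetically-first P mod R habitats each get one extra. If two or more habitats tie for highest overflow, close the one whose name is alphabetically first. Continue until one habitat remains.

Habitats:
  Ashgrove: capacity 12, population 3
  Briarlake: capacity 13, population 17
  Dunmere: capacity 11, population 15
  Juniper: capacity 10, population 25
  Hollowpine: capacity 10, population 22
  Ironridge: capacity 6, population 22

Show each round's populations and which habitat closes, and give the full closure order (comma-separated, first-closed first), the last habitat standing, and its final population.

Closure order: Ironridge, Juniper, Hollowpine, Briarlake, Dunmere
Last habitat: Ashgrove with 104 animals

Round 1: Ashgrove=3 Briarlake=17 Dunmere=15 Hollowpine=22 Ironridge=22 Juniper=25 → close Ironridge (overflow 16)
  22÷5 = 4 each, +1 to first 2
Round 2: Ashgrove=8 Briarlake=22 Dunmere=19 Hollowpine=26 Juniper=29 → close Juniper (overflow 19)
  29÷4 = 7 each, +1 to first 1
Round 3: Ashgrove=16 Briarlake=29 Dunmere=26 Hollowpine=33 → close Hollowpine (overflow 23)
  33÷3 = 11 each, +1 to first 0
Round 4: Ashgrove=27 Briarlake=40 Dunmere=37 → close Briarlake (overflow 27)
  40÷2 = 20 each, +1 to first 0
Round 5: Ashgrove=47 Dunmere=57 → close Dunmere (overflow 46)
  57÷1 = 57 each, +1 to first 0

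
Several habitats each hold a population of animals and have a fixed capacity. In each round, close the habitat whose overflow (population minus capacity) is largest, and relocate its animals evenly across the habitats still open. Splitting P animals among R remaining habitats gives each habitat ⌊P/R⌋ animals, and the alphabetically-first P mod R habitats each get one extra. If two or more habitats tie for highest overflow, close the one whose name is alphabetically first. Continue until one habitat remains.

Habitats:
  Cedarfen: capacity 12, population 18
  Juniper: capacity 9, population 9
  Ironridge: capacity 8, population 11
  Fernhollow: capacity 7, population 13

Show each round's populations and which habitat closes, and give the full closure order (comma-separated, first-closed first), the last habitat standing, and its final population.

Round 1: Cedarfen=18 Fernhollow=13 Ironridge=11 Juniper=9 → close Cedarfen (overflow 6)
  18÷3 = 6 each, +1 to first 0
Round 2: Fernhollow=19 Ironridge=17 Juniper=15 → close Fernhollow (overflow 12)
  19÷2 = 9 each, +1 to first 1
Round 3: Ironridge=27 Juniper=24 → close Ironridge (overflow 19)
  27÷1 = 27 each, +1 to first 0

Closure order: Cedarfen, Fernhollow, Ironridge
Last habitat: Juniper with 51 animals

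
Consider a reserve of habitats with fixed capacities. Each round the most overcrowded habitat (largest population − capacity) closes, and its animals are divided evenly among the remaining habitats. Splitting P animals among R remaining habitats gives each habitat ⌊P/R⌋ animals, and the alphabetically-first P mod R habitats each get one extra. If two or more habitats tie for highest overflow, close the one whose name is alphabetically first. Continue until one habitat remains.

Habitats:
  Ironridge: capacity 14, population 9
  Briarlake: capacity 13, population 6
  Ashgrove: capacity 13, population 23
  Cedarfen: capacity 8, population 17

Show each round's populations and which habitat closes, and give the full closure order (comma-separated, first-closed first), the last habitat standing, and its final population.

Round 1: Ashgrove=23 Briarlake=6 Cedarfen=17 Ironridge=9 → close Ashgrove (overflow 10)
  23÷3 = 7 each, +1 to first 2
Round 2: Briarlake=14 Cedarfen=25 Ironridge=16 → close Cedarfen (overflow 17)
  25÷2 = 12 each, +1 to first 1
Round 3: Briarlake=27 Ironridge=28 → close Briarlake (overflow 14)
  27÷1 = 27 each, +1 to first 0

Closure order: Ashgrove, Cedarfen, Briarlake
Last habitat: Ironridge with 55 animals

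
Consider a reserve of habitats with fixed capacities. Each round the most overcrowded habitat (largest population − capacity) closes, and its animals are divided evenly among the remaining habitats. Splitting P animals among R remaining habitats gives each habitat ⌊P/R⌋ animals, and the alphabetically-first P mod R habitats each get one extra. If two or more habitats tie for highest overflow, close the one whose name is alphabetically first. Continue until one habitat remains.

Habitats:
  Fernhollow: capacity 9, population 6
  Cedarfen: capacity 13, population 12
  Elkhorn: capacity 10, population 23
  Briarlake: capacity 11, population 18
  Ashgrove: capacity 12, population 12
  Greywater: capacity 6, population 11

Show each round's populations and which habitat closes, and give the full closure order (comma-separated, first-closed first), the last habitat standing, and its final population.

Closure order: Elkhorn, Briarlake, Greywater, Ashgrove, Cedarfen
Last habitat: Fernhollow with 82 animals

Round 1: Ashgrove=12 Briarlake=18 Cedarfen=12 Elkhorn=23 Fernhollow=6 Greywater=11 → close Elkhorn (overflow 13)
  23÷5 = 4 each, +1 to first 3
Round 2: Ashgrove=17 Briarlake=23 Cedarfen=17 Fernhollow=10 Greywater=15 → close Briarlake (overflow 12)
  23÷4 = 5 each, +1 to first 3
Round 3: Ashgrove=23 Cedarfen=23 Fernhollow=16 Greywater=20 → close Greywater (overflow 14)
  20÷3 = 6 each, +1 to first 2
Round 4: Ashgrove=30 Cedarfen=30 Fernhollow=22 → close Ashgrove (overflow 18)
  30÷2 = 15 each, +1 to first 0
Round 5: Cedarfen=45 Fernhollow=37 → close Cedarfen (overflow 32)
  45÷1 = 45 each, +1 to first 0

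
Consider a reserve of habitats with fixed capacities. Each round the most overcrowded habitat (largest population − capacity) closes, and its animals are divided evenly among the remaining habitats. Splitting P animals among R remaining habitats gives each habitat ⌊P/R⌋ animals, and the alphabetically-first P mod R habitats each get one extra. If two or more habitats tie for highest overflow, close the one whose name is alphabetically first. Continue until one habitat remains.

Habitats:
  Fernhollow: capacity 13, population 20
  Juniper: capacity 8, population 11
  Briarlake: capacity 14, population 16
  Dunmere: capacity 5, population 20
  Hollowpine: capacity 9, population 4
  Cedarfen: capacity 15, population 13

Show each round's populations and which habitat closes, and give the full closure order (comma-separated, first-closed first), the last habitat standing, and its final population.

Round 1: Briarlake=16 Cedarfen=13 Dunmere=20 Fernhollow=20 Hollowpine=4 Juniper=11 → close Dunmere (overflow 15)
  20÷5 = 4 each, +1 to first 0
Round 2: Briarlake=20 Cedarfen=17 Fernhollow=24 Hollowpine=8 Juniper=15 → close Fernhollow (overflow 11)
  24÷4 = 6 each, +1 to first 0
Round 3: Briarlake=26 Cedarfen=23 Hollowpine=14 Juniper=21 → close Juniper (overflow 13)
  21÷3 = 7 each, +1 to first 0
Round 4: Briarlake=33 Cedarfen=30 Hollowpine=21 → close Briarlake (overflow 19)
  33÷2 = 16 each, +1 to first 1
Round 5: Cedarfen=47 Hollowpine=37 → close Cedarfen (overflow 32)
  47÷1 = 47 each, +1 to first 0

Closure order: Dunmere, Fernhollow, Juniper, Briarlake, Cedarfen
Last habitat: Hollowpine with 84 animals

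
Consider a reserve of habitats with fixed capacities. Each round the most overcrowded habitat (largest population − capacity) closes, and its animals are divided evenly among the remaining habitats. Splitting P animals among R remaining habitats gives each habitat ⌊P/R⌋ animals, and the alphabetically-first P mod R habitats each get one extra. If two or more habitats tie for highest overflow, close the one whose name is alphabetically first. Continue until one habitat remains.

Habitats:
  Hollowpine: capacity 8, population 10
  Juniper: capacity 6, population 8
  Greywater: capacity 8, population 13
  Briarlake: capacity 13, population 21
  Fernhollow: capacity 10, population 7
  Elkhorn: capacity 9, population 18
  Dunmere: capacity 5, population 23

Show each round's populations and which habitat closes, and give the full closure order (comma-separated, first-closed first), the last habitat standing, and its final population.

Round 1: Briarlake=21 Dunmere=23 Elkhorn=18 Fernhollow=7 Greywater=13 Hollowpine=10 Juniper=8 → close Dunmere (overflow 18)
  23÷6 = 3 each, +1 to first 5
Round 2: Briarlake=25 Elkhorn=22 Fernhollow=11 Greywater=17 Hollowpine=14 Juniper=11 → close Elkhorn (overflow 13)
  22÷5 = 4 each, +1 to first 2
Round 3: Briarlake=30 Fernhollow=16 Greywater=21 Hollowpine=18 Juniper=15 → close Briarlake (overflow 17)
  30÷4 = 7 each, +1 to first 2
Round 4: Fernhollow=24 Greywater=29 Hollowpine=25 Juniper=22 → close Greywater (overflow 21)
  29÷3 = 9 each, +1 to first 2
Round 5: Fernhollow=34 Hollowpine=35 Juniper=31 → close Hollowpine (overflow 27)
  35÷2 = 17 each, +1 to first 1
Round 6: Fernhollow=52 Juniper=48 → close Fernhollow (overflow 42)
  52÷1 = 52 each, +1 to first 0

Closure order: Dunmere, Elkhorn, Briarlake, Greywater, Hollowpine, Fernhollow
Last habitat: Juniper with 100 animals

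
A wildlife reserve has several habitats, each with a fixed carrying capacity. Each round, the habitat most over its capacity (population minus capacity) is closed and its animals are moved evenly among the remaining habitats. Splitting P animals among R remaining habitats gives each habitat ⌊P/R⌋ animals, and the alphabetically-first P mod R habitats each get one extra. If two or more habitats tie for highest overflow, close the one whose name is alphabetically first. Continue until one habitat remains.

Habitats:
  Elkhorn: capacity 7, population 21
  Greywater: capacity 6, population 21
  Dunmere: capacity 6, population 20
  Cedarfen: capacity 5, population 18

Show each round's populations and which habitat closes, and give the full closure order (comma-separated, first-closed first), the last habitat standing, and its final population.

Closure order: Greywater, Dunmere, Cedarfen
Last habitat: Elkhorn with 80 animals

Round 1: Cedarfen=18 Dunmere=20 Elkhorn=21 Greywater=21 → close Greywater (overflow 15)
  21÷3 = 7 each, +1 to first 0
Round 2: Cedarfen=25 Dunmere=27 Elkhorn=28 → close Dunmere (overflow 21)
  27÷2 = 13 each, +1 to first 1
Round 3: Cedarfen=39 Elkhorn=41 → close Cedarfen (overflow 34)
  39÷1 = 39 each, +1 to first 0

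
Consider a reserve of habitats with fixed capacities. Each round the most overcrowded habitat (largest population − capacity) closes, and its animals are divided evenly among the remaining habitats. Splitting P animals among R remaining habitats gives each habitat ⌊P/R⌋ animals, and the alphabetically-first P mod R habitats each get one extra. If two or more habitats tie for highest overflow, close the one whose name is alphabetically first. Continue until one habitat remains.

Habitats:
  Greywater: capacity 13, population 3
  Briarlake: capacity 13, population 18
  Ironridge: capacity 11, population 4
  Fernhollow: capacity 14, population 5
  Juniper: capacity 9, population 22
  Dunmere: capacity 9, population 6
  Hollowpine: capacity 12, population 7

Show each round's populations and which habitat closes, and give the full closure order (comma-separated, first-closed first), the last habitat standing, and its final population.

Round 1: Briarlake=18 Dunmere=6 Fernhollow=5 Greywater=3 Hollowpine=7 Ironridge=4 Juniper=22 → close Juniper (overflow 13)
  22÷6 = 3 each, +1 to first 4
Round 2: Briarlake=22 Dunmere=10 Fernhollow=9 Greywater=7 Hollowpine=10 Ironridge=7 → close Briarlake (overflow 9)
  22÷5 = 4 each, +1 to first 2
Round 3: Dunmere=15 Fernhollow=14 Greywater=11 Hollowpine=14 Ironridge=11 → close Dunmere (overflow 6)
  15÷4 = 3 each, +1 to first 3
Round 4: Fernhollow=18 Greywater=15 Hollowpine=18 Ironridge=14 → close Hollowpine (overflow 6)
  18÷3 = 6 each, +1 to first 0
Round 5: Fernhollow=24 Greywater=21 Ironridge=20 → close Fernhollow (overflow 10)
  24÷2 = 12 each, +1 to first 0
Round 6: Greywater=33 Ironridge=32 → close Ironridge (overflow 21)
  32÷1 = 32 each, +1 to first 0

Closure order: Juniper, Briarlake, Dunmere, Hollowpine, Fernhollow, Ironridge
Last habitat: Greywater with 65 animals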